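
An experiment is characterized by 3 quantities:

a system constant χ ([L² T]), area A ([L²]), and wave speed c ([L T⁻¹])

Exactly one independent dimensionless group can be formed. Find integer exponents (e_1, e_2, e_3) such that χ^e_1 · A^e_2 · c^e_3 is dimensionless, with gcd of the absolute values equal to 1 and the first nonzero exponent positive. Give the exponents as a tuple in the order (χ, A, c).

(2, -3, 2)

L: e_1·(2) + e_2·(2) + e_3·(1) = 0
T: e_1·(1) + e_2·(0) + e_3·(-1) = 0
Solving this homogeneous linear system for the smallest-integer solution (first nonzero entry positive) gives (2, -3, 2).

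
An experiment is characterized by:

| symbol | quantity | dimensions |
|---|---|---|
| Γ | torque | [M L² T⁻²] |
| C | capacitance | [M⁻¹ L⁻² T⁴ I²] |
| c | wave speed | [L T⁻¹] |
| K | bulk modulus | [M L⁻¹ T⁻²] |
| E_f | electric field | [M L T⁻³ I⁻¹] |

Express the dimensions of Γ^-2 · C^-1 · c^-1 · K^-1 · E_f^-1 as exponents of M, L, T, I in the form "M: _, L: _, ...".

Collect each base-dimension exponent across the product:
  M: −2·(1) − (-1) − (0) − (1) − (1) = -3
  L: −2·(2) − (-2) − (1) − (-1) − (1) = -3
  T: −2·(-2) − (4) − (-1) − (-2) − (-3) = 6
  I: −2·(0) − (2) − (0) − (0) − (-1) = -1
So the dimensions are [M⁻³ L⁻³ T⁶ I⁻¹].

M: -3, L: -3, T: 6, I: -1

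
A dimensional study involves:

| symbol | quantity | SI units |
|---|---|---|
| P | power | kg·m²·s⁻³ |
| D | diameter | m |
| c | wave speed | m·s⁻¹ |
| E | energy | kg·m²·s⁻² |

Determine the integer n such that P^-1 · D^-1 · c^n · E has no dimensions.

Balance the L exponent: (1)·n from c, plus −(2) − (1) + (2) = -1 from the rest, must sum to zero.
n − 1 = 0, so n = 1.

1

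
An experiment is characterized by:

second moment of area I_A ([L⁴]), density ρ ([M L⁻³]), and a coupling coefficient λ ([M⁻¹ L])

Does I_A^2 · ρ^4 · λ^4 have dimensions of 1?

Sum the exponent of each base dimension across the product:
  M: 2·[I_A]_M + 4·[ρ]_M + 4·[λ]_M = 2·(0) + 4·(1) + 4·(-1) = 0
  L: 2·[I_A]_L + 4·[ρ]_L + 4·[λ]_L = 2·(4) + 4·(-3) + 4·(1) = 0
  T: 2·[I_A]_T + 4·[ρ]_T + 4·[λ]_T = 2·(0) + 4·(0) + 4·(0) = 0
All base exponents vanish — dimensionless.

yes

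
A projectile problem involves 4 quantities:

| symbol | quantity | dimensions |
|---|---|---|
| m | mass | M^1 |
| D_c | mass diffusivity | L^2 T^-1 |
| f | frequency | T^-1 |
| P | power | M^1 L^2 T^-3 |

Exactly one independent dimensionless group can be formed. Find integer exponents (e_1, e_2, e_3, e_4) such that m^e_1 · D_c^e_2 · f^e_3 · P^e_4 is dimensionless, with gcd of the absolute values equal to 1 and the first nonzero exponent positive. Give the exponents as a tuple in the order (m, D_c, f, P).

(1, 1, 2, -1)

M: e_1·(1) + e_2·(0) + e_3·(0) + e_4·(1) = 0
L: e_1·(0) + e_2·(2) + e_3·(0) + e_4·(2) = 0
T: e_1·(0) + e_2·(-1) + e_3·(-1) + e_4·(-3) = 0
Solving this homogeneous linear system for the smallest-integer solution (first nonzero entry positive) gives (1, 1, 2, -1).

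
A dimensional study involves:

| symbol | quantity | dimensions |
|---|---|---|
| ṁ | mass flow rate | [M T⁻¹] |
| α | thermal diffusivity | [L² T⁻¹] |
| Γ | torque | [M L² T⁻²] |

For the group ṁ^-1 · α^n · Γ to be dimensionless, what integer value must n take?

Balance the L exponent: (2)·n from α, plus −(0) + (2) = 2 from the rest, must sum to zero.
2n + 2 = 0, so n = -1.

-1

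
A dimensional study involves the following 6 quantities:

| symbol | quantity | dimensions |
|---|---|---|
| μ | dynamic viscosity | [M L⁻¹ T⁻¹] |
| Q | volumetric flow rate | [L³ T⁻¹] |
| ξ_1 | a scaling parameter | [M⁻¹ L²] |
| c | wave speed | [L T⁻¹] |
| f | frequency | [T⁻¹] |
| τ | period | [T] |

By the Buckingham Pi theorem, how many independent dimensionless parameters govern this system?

3

There are 6 variables and 3 base dimensions (M, L, T).
The dimension matrix has rank 3.
Independent dimensionless groups: 6 − 3 = 3.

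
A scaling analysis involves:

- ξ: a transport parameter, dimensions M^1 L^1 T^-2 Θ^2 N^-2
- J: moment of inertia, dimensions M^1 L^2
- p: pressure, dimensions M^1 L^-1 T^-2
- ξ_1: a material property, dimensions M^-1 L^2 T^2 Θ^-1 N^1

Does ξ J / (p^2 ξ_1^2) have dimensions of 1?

Sum the exponent of each base dimension across the product:
  M: [ξ]_M + [J]_M − 2·[p]_M − 2·[ξ_1]_M = (1) + (1) − 2·(1) − 2·(-1) = 2
  L: [ξ]_L + [J]_L − 2·[p]_L − 2·[ξ_1]_L = (1) + (2) − 2·(-1) − 2·(2) = 1
  T: [ξ]_T + [J]_T − 2·[p]_T − 2·[ξ_1]_T = (-2) + (0) − 2·(-2) − 2·(2) = -2
  Θ: [ξ]_Θ + [J]_Θ − 2·[p]_Θ − 2·[ξ_1]_Θ = (2) + (0) − 2·(0) − 2·(-1) = 4
  N: [ξ]_N + [J]_N − 2·[p]_N − 2·[ξ_1]_N = (-2) + (0) − 2·(0) − 2·(1) = -4
Net dimensions [M² L T⁻² Θ⁴ N⁻⁴] ≠ [1] — not dimensionless.

no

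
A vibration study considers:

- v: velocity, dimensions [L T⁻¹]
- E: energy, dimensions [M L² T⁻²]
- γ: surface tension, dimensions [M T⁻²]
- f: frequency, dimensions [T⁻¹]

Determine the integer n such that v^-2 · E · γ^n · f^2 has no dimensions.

-1

Balance the M exponent: (1)·n from γ, plus −2·(0) + (1) + 2·(0) = 1 from the rest, must sum to zero.
n + 1 = 0, so n = -1.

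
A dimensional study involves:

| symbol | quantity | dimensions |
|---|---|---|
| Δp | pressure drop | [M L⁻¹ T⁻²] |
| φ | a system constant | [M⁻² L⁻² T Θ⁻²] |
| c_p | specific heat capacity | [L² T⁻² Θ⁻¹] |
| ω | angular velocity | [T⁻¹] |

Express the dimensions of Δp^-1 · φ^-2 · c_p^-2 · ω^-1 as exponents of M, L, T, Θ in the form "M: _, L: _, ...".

Collect each base-dimension exponent across the product:
  M: −(1) − 2·(-2) − 2·(0) − (0) = 3
  L: −(-1) − 2·(-2) − 2·(2) − (0) = 1
  T: −(-2) − 2·(1) − 2·(-2) − (-1) = 5
  Θ: −(0) − 2·(-2) − 2·(-1) − (0) = 6
So the dimensions are [M³ L T⁵ Θ⁶].

M: 3, L: 1, T: 5, Θ: 6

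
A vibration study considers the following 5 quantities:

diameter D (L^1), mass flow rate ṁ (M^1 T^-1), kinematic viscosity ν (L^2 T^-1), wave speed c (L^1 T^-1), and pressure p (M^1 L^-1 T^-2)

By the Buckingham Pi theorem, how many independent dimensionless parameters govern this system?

There are 5 variables and 3 base dimensions (M, L, T).
The dimension matrix has rank 3.
Independent dimensionless groups: 5 − 3 = 2.

2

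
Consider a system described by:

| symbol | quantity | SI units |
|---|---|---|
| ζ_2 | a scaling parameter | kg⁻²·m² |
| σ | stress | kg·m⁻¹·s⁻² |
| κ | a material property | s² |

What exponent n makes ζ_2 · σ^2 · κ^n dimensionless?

2

Balance the T exponent: (2)·n from κ, plus (0) + 2·(-2) = -4 from the rest, must sum to zero.
2n − 4 = 0, so n = 2.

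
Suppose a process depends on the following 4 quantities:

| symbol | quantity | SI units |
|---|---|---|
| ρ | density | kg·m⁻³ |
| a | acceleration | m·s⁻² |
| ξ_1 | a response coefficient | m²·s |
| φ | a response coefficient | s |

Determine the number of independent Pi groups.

There are 4 variables and 3 base dimensions (M, L, T).
The dimension matrix has rank 3.
Independent dimensionless groups: 4 − 3 = 1.

1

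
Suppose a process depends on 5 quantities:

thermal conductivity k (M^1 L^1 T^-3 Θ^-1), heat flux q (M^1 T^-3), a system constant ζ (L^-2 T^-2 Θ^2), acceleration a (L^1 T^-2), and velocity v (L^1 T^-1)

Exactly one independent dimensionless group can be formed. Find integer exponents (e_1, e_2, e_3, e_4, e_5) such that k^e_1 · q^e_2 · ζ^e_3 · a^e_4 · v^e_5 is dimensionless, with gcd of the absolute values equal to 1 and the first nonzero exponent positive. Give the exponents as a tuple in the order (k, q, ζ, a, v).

M: e_1·(1) + e_2·(1) + e_3·(0) + e_4·(0) + e_5·(0) = 0
L: e_1·(1) + e_2·(0) + e_3·(-2) + e_4·(1) + e_5·(1) = 0
T: e_1·(-3) + e_2·(-3) + e_3·(-2) + e_4·(-2) + e_5·(-1) = 0
Θ: e_1·(-1) + e_2·(0) + e_3·(2) + e_4·(0) + e_5·(0) = 0
Solving this homogeneous linear system for the smallest-integer solution (first nonzero entry positive) gives (2, -2, 1, -2, 2).

(2, -2, 1, -2, 2)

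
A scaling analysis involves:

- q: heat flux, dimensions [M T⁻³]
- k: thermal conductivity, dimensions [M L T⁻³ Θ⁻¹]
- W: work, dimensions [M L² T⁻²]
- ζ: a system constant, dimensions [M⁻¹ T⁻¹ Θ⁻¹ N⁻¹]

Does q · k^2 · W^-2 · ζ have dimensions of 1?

no

Sum the exponent of each base dimension across the product:
  M: [q]_M + 2·[k]_M − 2·[W]_M + [ζ]_M = (1) + 2·(1) − 2·(1) + (-1) = 0
  L: [q]_L + 2·[k]_L − 2·[W]_L + [ζ]_L = (0) + 2·(1) − 2·(2) + (0) = -2
  T: [q]_T + 2·[k]_T − 2·[W]_T + [ζ]_T = (-3) + 2·(-3) − 2·(-2) + (-1) = -6
  Θ: [q]_Θ + 2·[k]_Θ − 2·[W]_Θ + [ζ]_Θ = (0) + 2·(-1) − 2·(0) + (-1) = -3
  N: [q]_N + 2·[k]_N − 2·[W]_N + [ζ]_N = (0) + 2·(0) − 2·(0) + (-1) = -1
Net dimensions [L⁻² T⁻⁶ Θ⁻³ N⁻¹] ≠ [1] — not dimensionless.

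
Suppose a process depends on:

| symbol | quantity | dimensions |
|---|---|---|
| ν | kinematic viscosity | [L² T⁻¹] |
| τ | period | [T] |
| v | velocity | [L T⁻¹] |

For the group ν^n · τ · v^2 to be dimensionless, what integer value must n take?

Balance the L exponent: (2)·n from ν, plus (0) + 2·(1) = 2 from the rest, must sum to zero.
2n + 2 = 0, so n = -1.

-1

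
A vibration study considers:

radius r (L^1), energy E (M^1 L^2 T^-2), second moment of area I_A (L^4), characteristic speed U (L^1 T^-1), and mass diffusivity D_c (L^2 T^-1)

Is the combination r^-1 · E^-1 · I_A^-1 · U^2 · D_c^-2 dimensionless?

no

Sum the exponent of each base dimension across the product:
  M: −[r]_M − [E]_M − [I_A]_M + 2·[U]_M − 2·[D_c]_M = −(0) − (1) − (0) + 2·(0) − 2·(0) = -1
  L: −[r]_L − [E]_L − [I_A]_L + 2·[U]_L − 2·[D_c]_L = −(1) − (2) − (4) + 2·(1) − 2·(2) = -9
  T: −[r]_T − [E]_T − [I_A]_T + 2·[U]_T − 2·[D_c]_T = −(0) − (-2) − (0) + 2·(-1) − 2·(-1) = 2
Net dimensions [M⁻¹ L⁻⁹ T²] ≠ [1] — not dimensionless.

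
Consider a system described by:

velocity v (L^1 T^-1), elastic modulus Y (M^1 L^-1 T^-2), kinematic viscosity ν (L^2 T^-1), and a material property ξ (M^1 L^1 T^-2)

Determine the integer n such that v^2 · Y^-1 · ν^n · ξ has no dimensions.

Balance the L exponent: (2)·n from ν, plus 2·(1) − (-1) + (1) = 4 from the rest, must sum to zero.
2n + 4 = 0, so n = -2.

-2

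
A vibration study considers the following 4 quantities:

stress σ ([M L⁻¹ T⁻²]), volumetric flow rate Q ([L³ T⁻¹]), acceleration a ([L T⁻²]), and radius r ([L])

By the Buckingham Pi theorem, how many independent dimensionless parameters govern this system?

There are 4 variables and 3 base dimensions (M, L, T).
The dimension matrix has rank 3.
Independent dimensionless groups: 4 − 3 = 1.

1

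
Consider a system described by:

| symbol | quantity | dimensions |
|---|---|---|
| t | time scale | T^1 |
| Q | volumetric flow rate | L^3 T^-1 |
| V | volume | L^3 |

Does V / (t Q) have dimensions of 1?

Sum the exponent of each base dimension across the product:
  M: −[t]_M − [Q]_M + [V]_M = −(0) − (0) + (0) = 0
  L: −[t]_L − [Q]_L + [V]_L = −(0) − (3) + (3) = 0
  T: −[t]_T − [Q]_T + [V]_T = −(1) − (-1) + (0) = 0
  N: −[t]_N − [Q]_N + [V]_N = −(0) − (0) + (0) = 0
All base exponents vanish — dimensionless.

yes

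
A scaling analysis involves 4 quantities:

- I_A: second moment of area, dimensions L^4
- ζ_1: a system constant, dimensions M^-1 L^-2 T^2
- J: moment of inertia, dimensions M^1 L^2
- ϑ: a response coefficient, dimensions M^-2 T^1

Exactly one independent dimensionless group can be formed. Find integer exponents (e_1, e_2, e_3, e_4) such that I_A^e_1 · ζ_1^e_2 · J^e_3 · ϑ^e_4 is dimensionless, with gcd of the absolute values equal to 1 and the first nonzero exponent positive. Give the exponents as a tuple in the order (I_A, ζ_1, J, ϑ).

M: e_1·(0) + e_2·(-1) + e_3·(1) + e_4·(-2) = 0
L: e_1·(4) + e_2·(-2) + e_3·(2) + e_4·(0) = 0
T: e_1·(0) + e_2·(2) + e_3·(0) + e_4·(1) = 0
Solving this homogeneous linear system for the smallest-integer solution (first nonzero entry positive) gives (2, 1, -3, -2).

(2, 1, -3, -2)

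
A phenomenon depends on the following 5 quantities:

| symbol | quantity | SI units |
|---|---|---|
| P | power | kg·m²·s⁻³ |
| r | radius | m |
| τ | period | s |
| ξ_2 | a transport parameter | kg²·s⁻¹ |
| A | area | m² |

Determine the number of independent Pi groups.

There are 5 variables and 3 base dimensions (M, L, T).
The dimension matrix has rank 3.
Independent dimensionless groups: 5 − 3 = 2.

2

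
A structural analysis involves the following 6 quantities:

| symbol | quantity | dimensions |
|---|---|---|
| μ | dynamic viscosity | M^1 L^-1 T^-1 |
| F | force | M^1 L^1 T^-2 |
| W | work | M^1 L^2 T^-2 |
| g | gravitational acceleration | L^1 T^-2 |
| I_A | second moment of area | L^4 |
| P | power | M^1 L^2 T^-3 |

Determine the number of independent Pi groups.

There are 6 variables and 3 base dimensions (M, L, T).
The dimension matrix has rank 3.
Independent dimensionless groups: 6 − 3 = 3.

3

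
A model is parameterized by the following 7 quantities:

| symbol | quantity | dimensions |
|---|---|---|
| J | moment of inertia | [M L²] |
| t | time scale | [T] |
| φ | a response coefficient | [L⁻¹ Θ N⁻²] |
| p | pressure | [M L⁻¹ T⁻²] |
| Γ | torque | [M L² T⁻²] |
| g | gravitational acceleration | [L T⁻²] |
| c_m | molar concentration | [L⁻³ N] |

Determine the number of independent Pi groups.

There are 7 variables and 5 base dimensions (M, L, T, Θ, N).
The dimension matrix has rank 5.
Independent dimensionless groups: 7 − 5 = 2.

2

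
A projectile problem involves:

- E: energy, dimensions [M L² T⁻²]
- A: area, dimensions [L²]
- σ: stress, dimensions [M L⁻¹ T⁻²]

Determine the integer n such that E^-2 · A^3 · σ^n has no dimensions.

Balance the M exponent: (1)·n from σ, plus −2·(1) + 3·(0) = -2 from the rest, must sum to zero.
n − 2 = 0, so n = 2.

2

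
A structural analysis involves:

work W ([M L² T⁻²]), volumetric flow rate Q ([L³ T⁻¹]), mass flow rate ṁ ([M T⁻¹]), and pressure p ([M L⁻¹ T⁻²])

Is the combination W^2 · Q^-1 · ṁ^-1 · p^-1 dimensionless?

Sum the exponent of each base dimension across the product:
  M: 2·[W]_M − [Q]_M − [ṁ]_M − [p]_M = 2·(1) − (0) − (1) − (1) = 0
  L: 2·[W]_L − [Q]_L − [ṁ]_L − [p]_L = 2·(2) − (3) − (0) − (-1) = 2
  T: 2·[W]_T − [Q]_T − [ṁ]_T − [p]_T = 2·(-2) − (-1) − (-1) − (-2) = 0
Net dimensions [L²] ≠ [1] — not dimensionless.

no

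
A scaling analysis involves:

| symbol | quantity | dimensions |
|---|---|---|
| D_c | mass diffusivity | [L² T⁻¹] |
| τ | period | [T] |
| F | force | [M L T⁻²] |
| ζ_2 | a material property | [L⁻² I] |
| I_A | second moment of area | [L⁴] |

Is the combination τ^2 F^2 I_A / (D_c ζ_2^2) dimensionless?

Sum the exponent of each base dimension across the product:
  M: −[D_c]_M + 2·[τ]_M + 2·[F]_M − 2·[ζ_2]_M + [I_A]_M = −(0) + 2·(0) + 2·(1) − 2·(0) + (0) = 2
  L: −[D_c]_L + 2·[τ]_L + 2·[F]_L − 2·[ζ_2]_L + [I_A]_L = −(2) + 2·(0) + 2·(1) − 2·(-2) + (4) = 8
  T: −[D_c]_T + 2·[τ]_T + 2·[F]_T − 2·[ζ_2]_T + [I_A]_T = −(-1) + 2·(1) + 2·(-2) − 2·(0) + (0) = -1
  I: −[D_c]_I + 2·[τ]_I + 2·[F]_I − 2·[ζ_2]_I + [I_A]_I = −(0) + 2·(0) + 2·(0) − 2·(1) + (0) = -2
Net dimensions [M² L⁸ T⁻¹ I⁻²] ≠ [1] — not dimensionless.

no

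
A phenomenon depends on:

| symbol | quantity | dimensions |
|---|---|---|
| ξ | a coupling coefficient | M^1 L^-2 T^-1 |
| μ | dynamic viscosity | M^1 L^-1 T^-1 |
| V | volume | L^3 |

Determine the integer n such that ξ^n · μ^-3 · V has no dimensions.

Balance the M exponent: (1)·n from ξ, plus −3·(1) + (0) = -3 from the rest, must sum to zero.
n − 3 = 0, so n = 3.

3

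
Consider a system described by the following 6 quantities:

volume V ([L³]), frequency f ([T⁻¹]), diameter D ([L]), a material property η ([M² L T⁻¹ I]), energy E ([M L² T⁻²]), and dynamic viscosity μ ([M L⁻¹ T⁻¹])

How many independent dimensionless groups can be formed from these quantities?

There are 6 variables and 4 base dimensions (M, L, T, I).
The dimension matrix has rank 4.
Independent dimensionless groups: 6 − 4 = 2.

2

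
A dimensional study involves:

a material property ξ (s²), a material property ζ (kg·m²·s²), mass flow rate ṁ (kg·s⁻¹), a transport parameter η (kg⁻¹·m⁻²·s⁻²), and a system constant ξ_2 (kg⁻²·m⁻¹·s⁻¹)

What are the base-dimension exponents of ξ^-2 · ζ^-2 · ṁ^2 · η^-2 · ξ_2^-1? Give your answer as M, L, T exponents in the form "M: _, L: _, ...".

Collect each base-dimension exponent across the product:
  M: −2·(0) − 2·(1) + 2·(1) − 2·(-1) − (-2) = 4
  L: −2·(0) − 2·(2) + 2·(0) − 2·(-2) − (-1) = 1
  T: −2·(2) − 2·(2) + 2·(-1) − 2·(-2) − (-1) = -5
So the dimensions are [M⁴ L T⁻⁵].

M: 4, L: 1, T: -5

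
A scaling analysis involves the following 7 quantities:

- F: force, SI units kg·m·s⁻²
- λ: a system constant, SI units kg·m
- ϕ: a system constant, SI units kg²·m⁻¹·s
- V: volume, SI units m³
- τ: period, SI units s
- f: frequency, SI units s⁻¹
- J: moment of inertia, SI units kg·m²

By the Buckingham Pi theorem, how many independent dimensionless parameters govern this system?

There are 7 variables and 3 base dimensions (M, L, T).
The dimension matrix has rank 3.
Independent dimensionless groups: 7 − 3 = 4.

4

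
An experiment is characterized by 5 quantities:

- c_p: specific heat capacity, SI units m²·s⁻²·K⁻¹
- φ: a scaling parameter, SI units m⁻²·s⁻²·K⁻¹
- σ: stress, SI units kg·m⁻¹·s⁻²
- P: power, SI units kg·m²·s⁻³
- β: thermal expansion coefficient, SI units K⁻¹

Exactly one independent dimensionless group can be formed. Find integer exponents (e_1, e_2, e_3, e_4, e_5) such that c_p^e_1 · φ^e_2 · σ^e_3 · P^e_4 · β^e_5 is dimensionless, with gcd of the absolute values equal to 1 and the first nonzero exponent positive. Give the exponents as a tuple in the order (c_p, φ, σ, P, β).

(2, -1, 2, -2, -1)

M: e_1·(0) + e_2·(0) + e_3·(1) + e_4·(1) + e_5·(0) = 0
L: e_1·(2) + e_2·(-2) + e_3·(-1) + e_4·(2) + e_5·(0) = 0
T: e_1·(-2) + e_2·(-2) + e_3·(-2) + e_4·(-3) + e_5·(0) = 0
Θ: e_1·(-1) + e_2·(-1) + e_3·(0) + e_4·(0) + e_5·(-1) = 0
Solving this homogeneous linear system for the smallest-integer solution (first nonzero entry positive) gives (2, -1, 2, -2, -1).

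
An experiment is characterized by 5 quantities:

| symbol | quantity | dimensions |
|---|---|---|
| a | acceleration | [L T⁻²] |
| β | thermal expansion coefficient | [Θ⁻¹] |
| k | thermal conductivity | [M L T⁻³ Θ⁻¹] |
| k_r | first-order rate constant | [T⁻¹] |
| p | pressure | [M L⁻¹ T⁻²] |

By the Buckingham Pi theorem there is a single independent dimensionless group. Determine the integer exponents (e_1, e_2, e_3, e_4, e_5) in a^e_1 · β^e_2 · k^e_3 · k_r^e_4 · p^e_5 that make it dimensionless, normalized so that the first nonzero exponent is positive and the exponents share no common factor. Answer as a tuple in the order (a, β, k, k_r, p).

M: e_1·(0) + e_2·(0) + e_3·(1) + e_4·(0) + e_5·(1) = 0
L: e_1·(1) + e_2·(0) + e_3·(1) + e_4·(0) + e_5·(-1) = 0
T: e_1·(-2) + e_2·(0) + e_3·(-3) + e_4·(-1) + e_5·(-2) = 0
Θ: e_1·(0) + e_2·(-1) + e_3·(-1) + e_4·(0) + e_5·(0) = 0
Solving this homogeneous linear system for the smallest-integer solution (first nonzero entry positive) gives (2, 1, -1, -3, 1).

(2, 1, -1, -3, 1)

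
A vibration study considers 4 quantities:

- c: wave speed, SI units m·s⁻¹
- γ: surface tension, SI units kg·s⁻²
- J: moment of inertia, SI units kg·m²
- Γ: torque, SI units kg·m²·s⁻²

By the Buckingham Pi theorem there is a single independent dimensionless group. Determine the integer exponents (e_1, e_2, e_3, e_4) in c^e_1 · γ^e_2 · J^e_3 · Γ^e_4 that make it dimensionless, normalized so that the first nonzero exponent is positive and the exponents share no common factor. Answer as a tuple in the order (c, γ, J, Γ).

(2, 1, 1, -2)

M: e_1·(0) + e_2·(1) + e_3·(1) + e_4·(1) = 0
L: e_1·(1) + e_2·(0) + e_3·(2) + e_4·(2) = 0
T: e_1·(-1) + e_2·(-2) + e_3·(0) + e_4·(-2) = 0
Solving this homogeneous linear system for the smallest-integer solution (first nonzero entry positive) gives (2, 1, 1, -2).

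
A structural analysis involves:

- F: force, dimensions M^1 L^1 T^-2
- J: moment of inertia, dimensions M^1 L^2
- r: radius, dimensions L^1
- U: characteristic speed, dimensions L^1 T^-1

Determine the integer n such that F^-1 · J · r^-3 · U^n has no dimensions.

2

Balance the L exponent: (1)·n from U, plus −(1) + (2) − 3·(1) = -2 from the rest, must sum to zero.
n − 2 = 0, so n = 2.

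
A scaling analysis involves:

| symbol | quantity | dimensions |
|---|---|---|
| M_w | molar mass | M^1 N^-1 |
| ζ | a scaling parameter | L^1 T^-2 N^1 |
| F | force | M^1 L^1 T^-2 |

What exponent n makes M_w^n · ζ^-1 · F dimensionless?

Balance the M exponent: (1)·n from M_w, plus −(0) + (1) = 1 from the rest, must sum to zero.
n + 1 = 0, so n = -1.

-1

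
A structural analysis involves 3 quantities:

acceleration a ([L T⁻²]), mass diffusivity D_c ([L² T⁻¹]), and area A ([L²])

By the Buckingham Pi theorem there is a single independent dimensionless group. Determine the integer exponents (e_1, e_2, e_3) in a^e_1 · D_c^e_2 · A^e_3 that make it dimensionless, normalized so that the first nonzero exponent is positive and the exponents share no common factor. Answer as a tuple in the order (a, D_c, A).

L: e_1·(1) + e_2·(2) + e_3·(2) = 0
T: e_1·(-2) + e_2·(-1) + e_3·(0) = 0
Solving this homogeneous linear system for the smallest-integer solution (first nonzero entry positive) gives (2, -4, 3).

(2, -4, 3)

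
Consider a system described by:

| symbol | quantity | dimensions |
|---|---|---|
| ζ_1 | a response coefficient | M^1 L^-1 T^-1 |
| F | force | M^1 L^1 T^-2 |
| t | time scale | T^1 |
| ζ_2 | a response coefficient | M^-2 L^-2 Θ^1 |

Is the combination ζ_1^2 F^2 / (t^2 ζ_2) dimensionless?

Sum the exponent of each base dimension across the product:
  M: 2·[ζ_1]_M + 2·[F]_M − 2·[t]_M − [ζ_2]_M = 2·(1) + 2·(1) − 2·(0) − (-2) = 6
  L: 2·[ζ_1]_L + 2·[F]_L − 2·[t]_L − [ζ_2]_L = 2·(-1) + 2·(1) − 2·(0) − (-2) = 2
  T: 2·[ζ_1]_T + 2·[F]_T − 2·[t]_T − [ζ_2]_T = 2·(-1) + 2·(-2) − 2·(1) − (0) = -8
  Θ: 2·[ζ_1]_Θ + 2·[F]_Θ − 2·[t]_Θ − [ζ_2]_Θ = 2·(0) + 2·(0) − 2·(0) − (1) = -1
Net dimensions [M⁶ L² T⁻⁸ Θ⁻¹] ≠ [1] — not dimensionless.

no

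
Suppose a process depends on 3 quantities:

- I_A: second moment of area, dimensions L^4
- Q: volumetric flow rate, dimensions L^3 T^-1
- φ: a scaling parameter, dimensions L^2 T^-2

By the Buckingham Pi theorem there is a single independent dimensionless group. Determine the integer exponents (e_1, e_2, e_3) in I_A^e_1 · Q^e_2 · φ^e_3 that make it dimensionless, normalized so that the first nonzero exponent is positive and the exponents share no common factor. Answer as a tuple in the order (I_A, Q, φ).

(1, -2, 1)

L: e_1·(4) + e_2·(3) + e_3·(2) = 0
T: e_1·(0) + e_2·(-1) + e_3·(-2) = 0
Solving this homogeneous linear system for the smallest-integer solution (first nonzero entry positive) gives (1, -2, 1).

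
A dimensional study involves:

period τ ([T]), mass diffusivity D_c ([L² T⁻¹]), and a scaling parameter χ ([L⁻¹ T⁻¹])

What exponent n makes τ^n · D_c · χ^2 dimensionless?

3

Balance the T exponent: (1)·n from τ, plus (-1) + 2·(-1) = -3 from the rest, must sum to zero.
n − 3 = 0, so n = 3.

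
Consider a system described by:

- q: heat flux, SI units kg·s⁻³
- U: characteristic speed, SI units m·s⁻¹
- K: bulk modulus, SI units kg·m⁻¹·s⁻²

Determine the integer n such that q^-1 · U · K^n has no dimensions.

1

Balance the M exponent: (1)·n from K, plus −(1) + (0) = -1 from the rest, must sum to zero.
n − 1 = 0, so n = 1.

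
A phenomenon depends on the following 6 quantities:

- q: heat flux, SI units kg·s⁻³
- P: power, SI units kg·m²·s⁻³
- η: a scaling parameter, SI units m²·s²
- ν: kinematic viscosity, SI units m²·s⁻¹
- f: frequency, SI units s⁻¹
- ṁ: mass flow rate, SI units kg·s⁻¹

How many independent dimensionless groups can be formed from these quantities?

3

There are 6 variables and 3 base dimensions (M, L, T).
The dimension matrix has rank 3.
Independent dimensionless groups: 6 − 3 = 3.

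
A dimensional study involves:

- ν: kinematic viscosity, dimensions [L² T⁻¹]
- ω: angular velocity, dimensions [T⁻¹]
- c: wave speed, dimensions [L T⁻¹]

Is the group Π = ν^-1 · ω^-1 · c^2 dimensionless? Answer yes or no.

Sum the exponent of each base dimension across the product:
  M: −[ν]_M − [ω]_M + 2·[c]_M = −(0) − (0) + 2·(0) = 0
  L: −[ν]_L − [ω]_L + 2·[c]_L = −(2) − (0) + 2·(1) = 0
  T: −[ν]_T − [ω]_T + 2·[c]_T = −(-1) − (-1) + 2·(-1) = 0
All base exponents vanish — dimensionless.

yes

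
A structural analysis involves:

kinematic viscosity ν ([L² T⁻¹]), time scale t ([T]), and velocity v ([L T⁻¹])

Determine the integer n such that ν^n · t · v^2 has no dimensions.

-1

Balance the L exponent: (2)·n from ν, plus (0) + 2·(1) = 2 from the rest, must sum to zero.
2n + 2 = 0, so n = -1.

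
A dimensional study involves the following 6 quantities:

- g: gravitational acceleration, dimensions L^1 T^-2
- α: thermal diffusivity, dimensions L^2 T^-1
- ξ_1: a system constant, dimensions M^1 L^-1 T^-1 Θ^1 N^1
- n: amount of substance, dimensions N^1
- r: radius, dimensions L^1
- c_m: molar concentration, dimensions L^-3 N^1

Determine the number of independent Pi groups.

2

There are 6 variables and 5 base dimensions (M, L, T, Θ, N).
The dimension matrix has rank 4 (less than 5: the dimension vectors are linearly dependent).
Independent dimensionless groups: 6 − 4 = 2.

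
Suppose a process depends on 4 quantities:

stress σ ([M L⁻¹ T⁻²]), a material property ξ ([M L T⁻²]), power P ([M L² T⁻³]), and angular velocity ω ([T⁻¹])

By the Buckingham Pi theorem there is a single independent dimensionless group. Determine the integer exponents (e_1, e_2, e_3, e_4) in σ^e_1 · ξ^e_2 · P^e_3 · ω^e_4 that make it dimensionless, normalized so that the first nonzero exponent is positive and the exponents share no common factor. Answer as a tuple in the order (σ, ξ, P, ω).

M: e_1·(1) + e_2·(1) + e_3·(1) + e_4·(0) = 0
L: e_1·(-1) + e_2·(1) + e_3·(2) + e_4·(0) = 0
T: e_1·(-2) + e_2·(-2) + e_3·(-3) + e_4·(-1) = 0
Solving this homogeneous linear system for the smallest-integer solution (first nonzero entry positive) gives (1, -3, 2, -2).

(1, -3, 2, -2)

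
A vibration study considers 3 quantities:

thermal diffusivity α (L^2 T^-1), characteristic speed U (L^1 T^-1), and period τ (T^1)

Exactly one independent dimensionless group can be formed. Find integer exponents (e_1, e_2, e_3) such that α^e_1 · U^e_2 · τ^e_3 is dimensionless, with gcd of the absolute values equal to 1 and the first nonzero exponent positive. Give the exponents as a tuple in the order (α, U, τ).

L: e_1·(2) + e_2·(1) + e_3·(0) = 0
T: e_1·(-1) + e_2·(-1) + e_3·(1) = 0
Solving this homogeneous linear system for the smallest-integer solution (first nonzero entry positive) gives (1, -2, -1).

(1, -2, -1)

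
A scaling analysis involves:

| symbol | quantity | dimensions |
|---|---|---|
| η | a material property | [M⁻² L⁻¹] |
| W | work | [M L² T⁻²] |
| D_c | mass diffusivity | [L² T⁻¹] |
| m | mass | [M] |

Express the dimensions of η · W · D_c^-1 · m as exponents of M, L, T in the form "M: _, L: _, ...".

Collect each base-dimension exponent across the product:
  M: (-2) + (1) − (0) + (1) = 0
  L: (-1) + (2) − (2) + (0) = -1
  T: (0) + (-2) − (-1) + (0) = -1
So the dimensions are [L⁻¹ T⁻¹].

M: 0, L: -1, T: -1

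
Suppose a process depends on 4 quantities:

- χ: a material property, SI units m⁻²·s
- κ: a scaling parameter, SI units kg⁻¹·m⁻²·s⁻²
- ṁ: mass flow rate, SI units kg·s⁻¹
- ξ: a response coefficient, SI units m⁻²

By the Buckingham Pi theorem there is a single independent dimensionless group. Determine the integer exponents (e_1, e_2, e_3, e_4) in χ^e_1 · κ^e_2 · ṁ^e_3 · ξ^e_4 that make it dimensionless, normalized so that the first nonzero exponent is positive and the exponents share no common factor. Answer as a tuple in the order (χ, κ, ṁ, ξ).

(3, 1, 1, -4)

M: e_1·(0) + e_2·(-1) + e_3·(1) + e_4·(0) = 0
L: e_1·(-2) + e_2·(-2) + e_3·(0) + e_4·(-2) = 0
T: e_1·(1) + e_2·(-2) + e_3·(-1) + e_4·(0) = 0
Solving this homogeneous linear system for the smallest-integer solution (first nonzero entry positive) gives (3, 1, 1, -4).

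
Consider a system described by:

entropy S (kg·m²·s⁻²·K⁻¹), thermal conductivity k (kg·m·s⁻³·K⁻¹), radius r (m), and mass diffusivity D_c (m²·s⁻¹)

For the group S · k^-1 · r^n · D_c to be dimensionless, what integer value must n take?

Balance the L exponent: (1)·n from r, plus (2) − (1) + (2) = 3 from the rest, must sum to zero.
n + 3 = 0, so n = -3.

-3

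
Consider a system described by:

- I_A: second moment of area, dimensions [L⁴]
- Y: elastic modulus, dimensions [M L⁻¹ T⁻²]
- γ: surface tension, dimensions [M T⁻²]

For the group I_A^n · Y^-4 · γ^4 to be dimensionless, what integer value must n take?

Balance the L exponent: (4)·n from I_A, plus −4·(-1) + 4·(0) = 4 from the rest, must sum to zero.
4n + 4 = 0, so n = -1.

-1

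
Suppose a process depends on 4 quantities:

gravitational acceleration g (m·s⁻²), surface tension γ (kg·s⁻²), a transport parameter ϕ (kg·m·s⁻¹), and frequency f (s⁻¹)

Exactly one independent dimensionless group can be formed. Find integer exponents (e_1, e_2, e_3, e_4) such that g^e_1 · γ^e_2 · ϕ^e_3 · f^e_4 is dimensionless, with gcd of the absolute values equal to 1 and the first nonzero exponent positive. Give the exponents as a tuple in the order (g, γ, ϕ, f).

M: e_1·(0) + e_2·(1) + e_3·(1) + e_4·(0) = 0
L: e_1·(1) + e_2·(0) + e_3·(1) + e_4·(0) = 0
T: e_1·(-2) + e_2·(-2) + e_3·(-1) + e_4·(-1) = 0
Solving this homogeneous linear system for the smallest-integer solution (first nonzero entry positive) gives (1, 1, -1, -3).

(1, 1, -1, -3)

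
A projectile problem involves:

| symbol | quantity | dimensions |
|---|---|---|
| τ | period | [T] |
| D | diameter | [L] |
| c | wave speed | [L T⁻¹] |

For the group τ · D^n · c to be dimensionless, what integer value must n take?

-1

Balance the L exponent: (1)·n from D, plus (0) + (1) = 1 from the rest, must sum to zero.
n + 1 = 0, so n = -1.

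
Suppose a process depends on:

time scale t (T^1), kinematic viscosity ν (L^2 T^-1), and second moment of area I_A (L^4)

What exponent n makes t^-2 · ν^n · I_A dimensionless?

-2

Balance the L exponent: (2)·n from ν, plus −2·(0) + (4) = 4 from the rest, must sum to zero.
2n + 4 = 0, so n = -2.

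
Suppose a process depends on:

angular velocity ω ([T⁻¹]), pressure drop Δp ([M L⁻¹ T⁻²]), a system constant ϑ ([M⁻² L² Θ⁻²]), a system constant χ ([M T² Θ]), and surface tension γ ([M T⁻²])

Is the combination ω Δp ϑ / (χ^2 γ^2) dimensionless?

Sum the exponent of each base dimension across the product:
  M: [ω]_M + [Δp]_M + [ϑ]_M − 2·[χ]_M − 2·[γ]_M = (0) + (1) + (-2) − 2·(1) − 2·(1) = -5
  L: [ω]_L + [Δp]_L + [ϑ]_L − 2·[χ]_L − 2·[γ]_L = (0) + (-1) + (2) − 2·(0) − 2·(0) = 1
  T: [ω]_T + [Δp]_T + [ϑ]_T − 2·[χ]_T − 2·[γ]_T = (-1) + (-2) + (0) − 2·(2) − 2·(-2) = -3
  Θ: [ω]_Θ + [Δp]_Θ + [ϑ]_Θ − 2·[χ]_Θ − 2·[γ]_Θ = (0) + (0) + (-2) − 2·(1) − 2·(0) = -4
Net dimensions [M⁻⁵ L T⁻³ Θ⁻⁴] ≠ [1] — not dimensionless.

no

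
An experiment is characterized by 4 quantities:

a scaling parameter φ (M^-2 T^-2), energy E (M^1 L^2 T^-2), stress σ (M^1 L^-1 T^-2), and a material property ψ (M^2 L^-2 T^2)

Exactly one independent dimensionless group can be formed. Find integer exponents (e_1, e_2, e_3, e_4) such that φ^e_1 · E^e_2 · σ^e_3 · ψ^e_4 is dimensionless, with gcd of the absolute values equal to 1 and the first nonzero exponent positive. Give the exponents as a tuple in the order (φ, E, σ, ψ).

M: e_1·(-2) + e_2·(1) + e_3·(1) + e_4·(2) = 0
L: e_1·(0) + e_2·(2) + e_3·(-1) + e_4·(-2) = 0
T: e_1·(-2) + e_2·(-2) + e_3·(-2) + e_4·(2) = 0
Solving this homogeneous linear system for the smallest-integer solution (first nonzero entry positive) gives (3, 2, -2, 3).

(3, 2, -2, 3)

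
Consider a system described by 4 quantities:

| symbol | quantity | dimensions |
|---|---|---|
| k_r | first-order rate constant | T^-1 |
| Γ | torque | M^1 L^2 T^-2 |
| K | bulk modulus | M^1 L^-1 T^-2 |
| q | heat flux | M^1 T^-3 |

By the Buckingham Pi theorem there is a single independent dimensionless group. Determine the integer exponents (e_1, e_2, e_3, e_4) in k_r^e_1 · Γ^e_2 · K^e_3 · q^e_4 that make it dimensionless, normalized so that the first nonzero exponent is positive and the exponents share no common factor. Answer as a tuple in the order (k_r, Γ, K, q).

M: e_1·(0) + e_2·(1) + e_3·(1) + e_4·(1) = 0
L: e_1·(0) + e_2·(2) + e_3·(-1) + e_4·(0) = 0
T: e_1·(-1) + e_2·(-2) + e_3·(-2) + e_4·(-3) = 0
Solving this homogeneous linear system for the smallest-integer solution (first nonzero entry positive) gives (3, 1, 2, -3).

(3, 1, 2, -3)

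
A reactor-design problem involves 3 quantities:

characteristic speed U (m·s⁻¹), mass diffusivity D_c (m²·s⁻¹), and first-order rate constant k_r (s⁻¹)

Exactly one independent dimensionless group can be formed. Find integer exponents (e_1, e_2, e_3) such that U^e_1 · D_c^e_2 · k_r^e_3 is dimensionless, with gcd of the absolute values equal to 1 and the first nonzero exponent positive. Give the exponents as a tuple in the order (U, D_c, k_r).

L: e_1·(1) + e_2·(2) + e_3·(0) = 0
T: e_1·(-1) + e_2·(-1) + e_3·(-1) = 0
Solving this homogeneous linear system for the smallest-integer solution (first nonzero entry positive) gives (2, -1, -1).

(2, -1, -1)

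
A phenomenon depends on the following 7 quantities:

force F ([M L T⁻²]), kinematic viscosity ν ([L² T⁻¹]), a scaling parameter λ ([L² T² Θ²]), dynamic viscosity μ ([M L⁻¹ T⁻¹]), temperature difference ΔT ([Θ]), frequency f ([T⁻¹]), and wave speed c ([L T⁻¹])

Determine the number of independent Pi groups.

There are 7 variables and 4 base dimensions (M, L, T, Θ).
The dimension matrix has rank 4.
Independent dimensionless groups: 7 − 4 = 3.

3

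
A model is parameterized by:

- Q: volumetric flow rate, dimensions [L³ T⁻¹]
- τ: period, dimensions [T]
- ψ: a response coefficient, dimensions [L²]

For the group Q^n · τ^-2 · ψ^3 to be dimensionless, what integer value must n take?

-2

Balance the L exponent: (3)·n from Q, plus −2·(0) + 3·(2) = 6 from the rest, must sum to zero.
3n + 6 = 0, so n = -2.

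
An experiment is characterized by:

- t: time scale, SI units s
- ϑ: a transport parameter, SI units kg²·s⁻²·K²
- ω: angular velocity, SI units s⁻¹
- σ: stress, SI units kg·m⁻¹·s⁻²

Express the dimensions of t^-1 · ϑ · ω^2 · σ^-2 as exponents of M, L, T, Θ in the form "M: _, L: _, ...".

M: 0, L: 2, T: -1, Θ: 2

Collect each base-dimension exponent across the product:
  M: −(0) + (2) + 2·(0) − 2·(1) = 0
  L: −(0) + (0) + 2·(0) − 2·(-1) = 2
  T: −(1) + (-2) + 2·(-1) − 2·(-2) = -1
  Θ: −(0) + (2) + 2·(0) − 2·(0) = 2
So the dimensions are [L² T⁻¹ Θ²].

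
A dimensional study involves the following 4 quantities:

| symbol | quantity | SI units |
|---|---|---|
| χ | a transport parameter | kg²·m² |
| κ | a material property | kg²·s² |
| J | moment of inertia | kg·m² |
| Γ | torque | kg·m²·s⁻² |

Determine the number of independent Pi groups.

1

There are 4 variables and 3 base dimensions (M, L, T).
The dimension matrix has rank 3.
Independent dimensionless groups: 4 − 3 = 1.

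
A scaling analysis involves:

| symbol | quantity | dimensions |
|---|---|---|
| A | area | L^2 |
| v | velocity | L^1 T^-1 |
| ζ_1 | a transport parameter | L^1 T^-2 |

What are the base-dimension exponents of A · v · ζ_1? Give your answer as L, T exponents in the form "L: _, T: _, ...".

Collect each base-dimension exponent across the product:
  L: (2) + (1) + (1) = 4
  T: (0) + (-1) + (-2) = -3
So the dimensions are [L⁴ T⁻³].

L: 4, T: -3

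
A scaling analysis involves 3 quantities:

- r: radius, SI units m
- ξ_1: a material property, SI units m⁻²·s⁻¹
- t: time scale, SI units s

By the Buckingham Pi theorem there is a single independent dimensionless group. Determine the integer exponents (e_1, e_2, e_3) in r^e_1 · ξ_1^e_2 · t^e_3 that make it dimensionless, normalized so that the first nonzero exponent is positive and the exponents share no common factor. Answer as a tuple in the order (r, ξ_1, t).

(2, 1, 1)

L: e_1·(1) + e_2·(-2) + e_3·(0) = 0
T: e_1·(0) + e_2·(-1) + e_3·(1) = 0
Solving this homogeneous linear system for the smallest-integer solution (first nonzero entry positive) gives (2, 1, 1).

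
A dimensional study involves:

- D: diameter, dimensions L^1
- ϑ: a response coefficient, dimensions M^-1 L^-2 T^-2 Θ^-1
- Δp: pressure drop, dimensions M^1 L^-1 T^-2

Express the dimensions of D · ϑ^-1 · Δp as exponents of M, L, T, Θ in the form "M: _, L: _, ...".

M: 2, L: 2, T: 0, Θ: 1

Collect each base-dimension exponent across the product:
  M: (0) − (-1) + (1) = 2
  L: (1) − (-2) + (-1) = 2
  T: (0) − (-2) + (-2) = 0
  Θ: (0) − (-1) + (0) = 1
So the dimensions are [M² L² Θ].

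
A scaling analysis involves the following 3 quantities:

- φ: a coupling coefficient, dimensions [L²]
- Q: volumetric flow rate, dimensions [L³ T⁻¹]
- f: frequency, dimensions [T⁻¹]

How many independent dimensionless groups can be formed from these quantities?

There are 3 variables and 2 base dimensions (L, T).
The dimension matrix has rank 2.
Independent dimensionless groups: 3 − 2 = 1.

1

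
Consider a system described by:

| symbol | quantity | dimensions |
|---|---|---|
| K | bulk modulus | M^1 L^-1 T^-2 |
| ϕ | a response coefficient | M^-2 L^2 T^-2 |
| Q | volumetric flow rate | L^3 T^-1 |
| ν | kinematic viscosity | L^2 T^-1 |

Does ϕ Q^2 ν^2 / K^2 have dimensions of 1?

Sum the exponent of each base dimension across the product:
  M: −2·[K]_M + [ϕ]_M + 2·[Q]_M + 2·[ν]_M = −2·(1) + (-2) + 2·(0) + 2·(0) = -4
  L: −2·[K]_L + [ϕ]_L + 2·[Q]_L + 2·[ν]_L = −2·(-1) + (2) + 2·(3) + 2·(2) = 14
  T: −2·[K]_T + [ϕ]_T + 2·[Q]_T + 2·[ν]_T = −2·(-2) + (-2) + 2·(-1) + 2·(-1) = -2
Net dimensions [M⁻⁴ L¹⁴ T⁻²] ≠ [1] — not dimensionless.

no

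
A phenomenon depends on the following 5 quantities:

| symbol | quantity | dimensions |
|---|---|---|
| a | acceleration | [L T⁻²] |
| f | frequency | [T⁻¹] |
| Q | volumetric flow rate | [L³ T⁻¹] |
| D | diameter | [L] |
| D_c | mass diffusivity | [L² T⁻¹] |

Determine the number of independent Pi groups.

There are 5 variables and 2 base dimensions (L, T).
The dimension matrix has rank 2.
Independent dimensionless groups: 5 − 2 = 3.

3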